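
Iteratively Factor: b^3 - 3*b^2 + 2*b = (b - 1)*(b^2 - 2*b) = b*(b - 1)*(b - 2)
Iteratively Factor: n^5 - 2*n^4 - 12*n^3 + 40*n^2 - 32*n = (n + 4)*(n^4 - 6*n^3 + 12*n^2 - 8*n) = n*(n + 4)*(n^3 - 6*n^2 + 12*n - 8) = n*(n - 2)*(n + 4)*(n^2 - 4*n + 4) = n*(n - 2)^2*(n + 4)*(n - 2)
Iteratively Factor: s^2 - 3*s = (s - 3)*(s)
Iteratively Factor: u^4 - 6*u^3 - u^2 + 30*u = (u + 2)*(u^3 - 8*u^2 + 15*u) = u*(u + 2)*(u^2 - 8*u + 15) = u*(u - 3)*(u + 2)*(u - 5)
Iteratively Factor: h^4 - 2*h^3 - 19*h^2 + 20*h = (h)*(h^3 - 2*h^2 - 19*h + 20) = h*(h + 4)*(h^2 - 6*h + 5) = h*(h - 5)*(h + 4)*(h - 1)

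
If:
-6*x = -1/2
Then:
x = 1/12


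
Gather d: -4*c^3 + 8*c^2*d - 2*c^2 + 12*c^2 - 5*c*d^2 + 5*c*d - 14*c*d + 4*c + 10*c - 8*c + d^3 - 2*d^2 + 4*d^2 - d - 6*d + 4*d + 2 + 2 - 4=-4*c^3 + 10*c^2 + 6*c + d^3 + d^2*(2 - 5*c) + d*(8*c^2 - 9*c - 3)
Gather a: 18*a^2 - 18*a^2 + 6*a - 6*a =0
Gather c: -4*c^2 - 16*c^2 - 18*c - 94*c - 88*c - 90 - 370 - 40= -20*c^2 - 200*c - 500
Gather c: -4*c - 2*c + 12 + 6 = 18 - 6*c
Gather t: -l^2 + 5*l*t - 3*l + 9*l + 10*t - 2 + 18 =-l^2 + 6*l + t*(5*l + 10) + 16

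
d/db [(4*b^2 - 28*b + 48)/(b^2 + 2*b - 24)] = 36/(b^2 + 12*b + 36)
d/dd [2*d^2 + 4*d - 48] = 4*d + 4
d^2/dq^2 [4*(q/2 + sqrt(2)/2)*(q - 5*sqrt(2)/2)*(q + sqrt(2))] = 12*q - 2*sqrt(2)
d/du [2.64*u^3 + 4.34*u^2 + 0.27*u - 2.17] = 7.92*u^2 + 8.68*u + 0.27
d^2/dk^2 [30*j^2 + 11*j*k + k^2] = 2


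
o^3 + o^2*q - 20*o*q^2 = o*(o - 4*q)*(o + 5*q)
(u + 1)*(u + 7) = u^2 + 8*u + 7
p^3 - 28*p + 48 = (p - 4)*(p - 2)*(p + 6)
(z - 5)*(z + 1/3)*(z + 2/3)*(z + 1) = z^4 - 3*z^3 - 79*z^2/9 - 53*z/9 - 10/9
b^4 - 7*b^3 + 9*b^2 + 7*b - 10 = (b - 5)*(b - 2)*(b - 1)*(b + 1)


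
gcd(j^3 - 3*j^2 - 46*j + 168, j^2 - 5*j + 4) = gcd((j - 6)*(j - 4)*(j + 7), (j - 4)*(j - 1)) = j - 4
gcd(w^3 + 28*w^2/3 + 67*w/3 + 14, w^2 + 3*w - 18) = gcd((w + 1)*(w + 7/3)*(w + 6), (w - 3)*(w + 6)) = w + 6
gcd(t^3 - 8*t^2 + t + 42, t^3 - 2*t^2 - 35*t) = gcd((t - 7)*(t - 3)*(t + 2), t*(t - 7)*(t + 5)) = t - 7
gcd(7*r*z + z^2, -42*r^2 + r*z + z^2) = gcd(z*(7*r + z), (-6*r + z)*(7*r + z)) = 7*r + z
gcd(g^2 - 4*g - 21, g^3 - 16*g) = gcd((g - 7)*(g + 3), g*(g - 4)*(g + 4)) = 1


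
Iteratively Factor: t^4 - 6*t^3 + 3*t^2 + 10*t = (t - 2)*(t^3 - 4*t^2 - 5*t) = (t - 5)*(t - 2)*(t^2 + t) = t*(t - 5)*(t - 2)*(t + 1)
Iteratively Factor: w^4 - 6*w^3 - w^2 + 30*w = (w)*(w^3 - 6*w^2 - w + 30) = w*(w - 3)*(w^2 - 3*w - 10) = w*(w - 5)*(w - 3)*(w + 2)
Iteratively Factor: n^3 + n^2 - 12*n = (n + 4)*(n^2 - 3*n) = (n - 3)*(n + 4)*(n)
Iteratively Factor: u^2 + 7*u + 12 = (u + 3)*(u + 4)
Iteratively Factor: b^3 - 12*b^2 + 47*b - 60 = (b - 4)*(b^2 - 8*b + 15) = (b - 4)*(b - 3)*(b - 5)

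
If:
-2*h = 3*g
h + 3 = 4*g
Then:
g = 6/11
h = -9/11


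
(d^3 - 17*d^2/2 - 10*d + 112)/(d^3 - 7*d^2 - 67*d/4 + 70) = 2*(d - 4)/(2*d - 5)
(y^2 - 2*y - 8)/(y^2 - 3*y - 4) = (y + 2)/(y + 1)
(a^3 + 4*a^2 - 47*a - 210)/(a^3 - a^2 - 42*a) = (a + 5)/a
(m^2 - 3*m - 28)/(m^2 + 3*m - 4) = (m - 7)/(m - 1)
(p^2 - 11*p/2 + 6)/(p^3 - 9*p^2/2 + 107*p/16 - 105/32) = 16*(p - 4)/(16*p^2 - 48*p + 35)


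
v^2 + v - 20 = (v - 4)*(v + 5)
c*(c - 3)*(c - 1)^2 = c^4 - 5*c^3 + 7*c^2 - 3*c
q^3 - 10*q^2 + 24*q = q*(q - 6)*(q - 4)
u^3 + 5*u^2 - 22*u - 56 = (u - 4)*(u + 2)*(u + 7)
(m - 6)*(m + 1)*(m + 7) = m^3 + 2*m^2 - 41*m - 42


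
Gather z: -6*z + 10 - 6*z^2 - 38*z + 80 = -6*z^2 - 44*z + 90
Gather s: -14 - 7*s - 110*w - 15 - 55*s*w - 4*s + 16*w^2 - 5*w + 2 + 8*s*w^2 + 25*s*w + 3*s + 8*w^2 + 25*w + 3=s*(8*w^2 - 30*w - 8) + 24*w^2 - 90*w - 24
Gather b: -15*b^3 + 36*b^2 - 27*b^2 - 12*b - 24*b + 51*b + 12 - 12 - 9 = -15*b^3 + 9*b^2 + 15*b - 9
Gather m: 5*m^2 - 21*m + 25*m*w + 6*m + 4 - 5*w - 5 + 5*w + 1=5*m^2 + m*(25*w - 15)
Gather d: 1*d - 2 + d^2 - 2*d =d^2 - d - 2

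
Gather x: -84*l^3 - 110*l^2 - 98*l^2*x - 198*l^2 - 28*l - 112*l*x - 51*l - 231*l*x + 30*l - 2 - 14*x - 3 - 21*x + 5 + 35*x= -84*l^3 - 308*l^2 - 49*l + x*(-98*l^2 - 343*l)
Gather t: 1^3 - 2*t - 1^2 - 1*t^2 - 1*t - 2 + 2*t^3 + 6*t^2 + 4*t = 2*t^3 + 5*t^2 + t - 2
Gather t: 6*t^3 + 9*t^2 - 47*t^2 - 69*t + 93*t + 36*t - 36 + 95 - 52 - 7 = 6*t^3 - 38*t^2 + 60*t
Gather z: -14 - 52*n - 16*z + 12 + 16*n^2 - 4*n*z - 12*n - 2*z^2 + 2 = 16*n^2 - 64*n - 2*z^2 + z*(-4*n - 16)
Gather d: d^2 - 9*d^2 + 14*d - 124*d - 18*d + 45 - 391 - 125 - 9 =-8*d^2 - 128*d - 480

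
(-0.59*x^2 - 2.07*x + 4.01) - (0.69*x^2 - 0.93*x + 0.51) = -1.28*x^2 - 1.14*x + 3.5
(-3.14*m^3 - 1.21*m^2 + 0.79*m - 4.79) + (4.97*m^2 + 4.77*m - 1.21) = -3.14*m^3 + 3.76*m^2 + 5.56*m - 6.0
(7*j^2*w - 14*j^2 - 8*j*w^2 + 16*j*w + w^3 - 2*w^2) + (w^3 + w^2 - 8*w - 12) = 7*j^2*w - 14*j^2 - 8*j*w^2 + 16*j*w + 2*w^3 - w^2 - 8*w - 12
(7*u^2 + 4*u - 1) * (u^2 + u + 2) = 7*u^4 + 11*u^3 + 17*u^2 + 7*u - 2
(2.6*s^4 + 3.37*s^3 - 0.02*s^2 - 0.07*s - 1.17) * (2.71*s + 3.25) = 7.046*s^5 + 17.5827*s^4 + 10.8983*s^3 - 0.2547*s^2 - 3.3982*s - 3.8025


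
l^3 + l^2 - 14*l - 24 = (l - 4)*(l + 2)*(l + 3)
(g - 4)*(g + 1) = g^2 - 3*g - 4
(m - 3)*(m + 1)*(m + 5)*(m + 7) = m^4 + 10*m^3 + 8*m^2 - 106*m - 105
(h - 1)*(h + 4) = h^2 + 3*h - 4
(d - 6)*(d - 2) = d^2 - 8*d + 12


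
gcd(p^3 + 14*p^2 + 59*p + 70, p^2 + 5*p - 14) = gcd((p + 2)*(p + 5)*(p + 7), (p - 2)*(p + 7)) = p + 7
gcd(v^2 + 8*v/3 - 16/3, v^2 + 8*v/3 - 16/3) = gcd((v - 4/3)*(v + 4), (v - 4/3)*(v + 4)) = v^2 + 8*v/3 - 16/3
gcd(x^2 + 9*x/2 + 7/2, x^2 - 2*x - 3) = x + 1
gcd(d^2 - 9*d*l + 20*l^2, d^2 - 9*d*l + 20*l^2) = d^2 - 9*d*l + 20*l^2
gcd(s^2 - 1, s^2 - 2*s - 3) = s + 1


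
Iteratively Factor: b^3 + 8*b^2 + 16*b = (b)*(b^2 + 8*b + 16) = b*(b + 4)*(b + 4)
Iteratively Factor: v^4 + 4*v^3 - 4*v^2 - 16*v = (v - 2)*(v^3 + 6*v^2 + 8*v) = (v - 2)*(v + 4)*(v^2 + 2*v) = (v - 2)*(v + 2)*(v + 4)*(v)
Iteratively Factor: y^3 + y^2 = (y)*(y^2 + y) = y*(y + 1)*(y)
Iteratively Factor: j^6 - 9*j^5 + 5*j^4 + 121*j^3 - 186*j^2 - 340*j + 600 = (j - 5)*(j^5 - 4*j^4 - 15*j^3 + 46*j^2 + 44*j - 120) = (j - 5)*(j + 2)*(j^4 - 6*j^3 - 3*j^2 + 52*j - 60) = (j - 5)*(j - 2)*(j + 2)*(j^3 - 4*j^2 - 11*j + 30) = (j - 5)^2*(j - 2)*(j + 2)*(j^2 + j - 6) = (j - 5)^2*(j - 2)^2*(j + 2)*(j + 3)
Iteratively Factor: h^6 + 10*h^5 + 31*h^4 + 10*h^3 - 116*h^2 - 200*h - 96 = (h + 1)*(h^5 + 9*h^4 + 22*h^3 - 12*h^2 - 104*h - 96) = (h + 1)*(h + 4)*(h^4 + 5*h^3 + 2*h^2 - 20*h - 24) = (h + 1)*(h + 3)*(h + 4)*(h^3 + 2*h^2 - 4*h - 8) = (h + 1)*(h + 2)*(h + 3)*(h + 4)*(h^2 - 4) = (h - 2)*(h + 1)*(h + 2)*(h + 3)*(h + 4)*(h + 2)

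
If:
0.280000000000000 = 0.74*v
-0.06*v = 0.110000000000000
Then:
No Solution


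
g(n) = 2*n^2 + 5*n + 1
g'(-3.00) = -7.00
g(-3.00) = 4.00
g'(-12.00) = -43.00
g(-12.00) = 229.00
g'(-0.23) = 4.08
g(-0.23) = -0.04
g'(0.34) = 6.36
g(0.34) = 2.93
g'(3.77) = 20.08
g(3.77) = 48.28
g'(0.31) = 6.24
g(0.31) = 2.74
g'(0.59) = 7.36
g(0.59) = 4.65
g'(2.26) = 14.04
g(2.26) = 22.52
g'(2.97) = 16.88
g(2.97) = 33.49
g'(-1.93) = -2.72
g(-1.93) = -1.20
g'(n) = 4*n + 5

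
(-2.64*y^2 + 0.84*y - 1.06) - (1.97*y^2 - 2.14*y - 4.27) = -4.61*y^2 + 2.98*y + 3.21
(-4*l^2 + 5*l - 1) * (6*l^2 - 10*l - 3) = -24*l^4 + 70*l^3 - 44*l^2 - 5*l + 3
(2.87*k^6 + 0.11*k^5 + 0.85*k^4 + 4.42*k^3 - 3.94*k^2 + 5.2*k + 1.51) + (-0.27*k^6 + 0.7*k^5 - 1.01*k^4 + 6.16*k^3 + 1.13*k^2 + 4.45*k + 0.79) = 2.6*k^6 + 0.81*k^5 - 0.16*k^4 + 10.58*k^3 - 2.81*k^2 + 9.65*k + 2.3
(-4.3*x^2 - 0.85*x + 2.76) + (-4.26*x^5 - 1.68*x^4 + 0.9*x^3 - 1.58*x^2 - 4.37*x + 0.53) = -4.26*x^5 - 1.68*x^4 + 0.9*x^3 - 5.88*x^2 - 5.22*x + 3.29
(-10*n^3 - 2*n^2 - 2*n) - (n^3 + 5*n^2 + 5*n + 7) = -11*n^3 - 7*n^2 - 7*n - 7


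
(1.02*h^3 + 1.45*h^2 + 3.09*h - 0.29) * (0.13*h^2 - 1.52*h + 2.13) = 0.1326*h^5 - 1.3619*h^4 + 0.3703*h^3 - 1.646*h^2 + 7.0225*h - 0.6177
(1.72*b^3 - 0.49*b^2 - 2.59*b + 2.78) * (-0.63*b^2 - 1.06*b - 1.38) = -1.0836*b^5 - 1.5145*b^4 - 0.2225*b^3 + 1.6702*b^2 + 0.627399999999999*b - 3.8364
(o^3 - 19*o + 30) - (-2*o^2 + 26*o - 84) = o^3 + 2*o^2 - 45*o + 114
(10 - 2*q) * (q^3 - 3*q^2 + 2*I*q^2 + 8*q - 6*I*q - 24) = -2*q^4 + 16*q^3 - 4*I*q^3 - 46*q^2 + 32*I*q^2 + 128*q - 60*I*q - 240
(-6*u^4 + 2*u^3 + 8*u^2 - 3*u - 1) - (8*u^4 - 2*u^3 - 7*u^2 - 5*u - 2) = -14*u^4 + 4*u^3 + 15*u^2 + 2*u + 1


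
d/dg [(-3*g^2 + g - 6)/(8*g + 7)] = (-24*g^2 - 42*g + 55)/(64*g^2 + 112*g + 49)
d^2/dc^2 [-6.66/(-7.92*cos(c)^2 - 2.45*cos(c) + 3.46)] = (-1671.031296*(1 - cos(c)^2)^2 - 387.69192*cos(c)^3 - 1605.513546*cos(c)^2 + 718.92702*cos(c) + 2115.99522)/(7.92*cos(c)^2 + 2.45*cos(c) - 3.46)^3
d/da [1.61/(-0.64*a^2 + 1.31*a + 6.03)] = (2.0608*a - 2.1091)/(-0.64*a^2 + 1.31*a + 6.03)^2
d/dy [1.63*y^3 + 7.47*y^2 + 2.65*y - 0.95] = 4.89*y^2 + 14.94*y + 2.65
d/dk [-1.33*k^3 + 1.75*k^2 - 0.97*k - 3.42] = -3.99*k^2 + 3.5*k - 0.97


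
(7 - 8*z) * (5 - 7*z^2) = 56*z^3 - 49*z^2 - 40*z + 35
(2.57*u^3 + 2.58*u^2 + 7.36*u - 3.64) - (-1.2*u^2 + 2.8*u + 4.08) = 2.57*u^3 + 3.78*u^2 + 4.56*u - 7.72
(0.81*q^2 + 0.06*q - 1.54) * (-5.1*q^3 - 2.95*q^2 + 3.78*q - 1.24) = -4.131*q^5 - 2.6955*q^4 + 10.7388*q^3 + 3.7654*q^2 - 5.8956*q + 1.9096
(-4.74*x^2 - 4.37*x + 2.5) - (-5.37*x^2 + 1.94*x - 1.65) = 0.63*x^2 - 6.31*x + 4.15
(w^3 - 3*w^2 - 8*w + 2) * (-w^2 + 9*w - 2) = -w^5 + 12*w^4 - 21*w^3 - 68*w^2 + 34*w - 4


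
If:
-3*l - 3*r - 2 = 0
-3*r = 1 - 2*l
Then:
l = -1/5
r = -7/15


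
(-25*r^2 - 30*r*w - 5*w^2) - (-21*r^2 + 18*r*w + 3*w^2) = -4*r^2 - 48*r*w - 8*w^2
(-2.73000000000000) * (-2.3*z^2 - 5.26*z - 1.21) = 6.279*z^2 + 14.3598*z + 3.3033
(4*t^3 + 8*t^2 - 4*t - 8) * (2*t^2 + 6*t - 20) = 8*t^5 + 40*t^4 - 40*t^3 - 200*t^2 + 32*t + 160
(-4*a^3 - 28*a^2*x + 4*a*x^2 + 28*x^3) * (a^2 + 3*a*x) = -4*a^5 - 40*a^4*x - 80*a^3*x^2 + 40*a^2*x^3 + 84*a*x^4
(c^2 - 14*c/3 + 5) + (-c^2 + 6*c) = 4*c/3 + 5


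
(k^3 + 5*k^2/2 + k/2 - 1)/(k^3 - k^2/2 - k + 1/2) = (k + 2)/(k - 1)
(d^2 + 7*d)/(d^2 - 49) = d/(d - 7)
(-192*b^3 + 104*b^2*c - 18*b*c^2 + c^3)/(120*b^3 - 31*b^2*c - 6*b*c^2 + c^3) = (-24*b^2 + 10*b*c - c^2)/(15*b^2 - 2*b*c - c^2)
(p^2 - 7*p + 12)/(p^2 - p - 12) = (p - 3)/(p + 3)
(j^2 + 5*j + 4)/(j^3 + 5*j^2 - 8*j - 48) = (j + 1)/(j^2 + j - 12)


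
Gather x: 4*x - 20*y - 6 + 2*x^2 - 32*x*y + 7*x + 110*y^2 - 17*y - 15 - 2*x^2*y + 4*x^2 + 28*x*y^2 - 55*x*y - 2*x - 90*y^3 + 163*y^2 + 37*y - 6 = x^2*(6 - 2*y) + x*(28*y^2 - 87*y + 9) - 90*y^3 + 273*y^2 - 27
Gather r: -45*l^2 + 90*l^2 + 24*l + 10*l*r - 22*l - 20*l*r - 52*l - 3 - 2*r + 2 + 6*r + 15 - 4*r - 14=45*l^2 - 10*l*r - 50*l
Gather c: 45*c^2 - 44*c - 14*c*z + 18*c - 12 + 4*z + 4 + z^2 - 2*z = 45*c^2 + c*(-14*z - 26) + z^2 + 2*z - 8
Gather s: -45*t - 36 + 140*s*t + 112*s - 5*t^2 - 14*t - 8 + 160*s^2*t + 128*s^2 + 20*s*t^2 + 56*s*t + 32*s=s^2*(160*t + 128) + s*(20*t^2 + 196*t + 144) - 5*t^2 - 59*t - 44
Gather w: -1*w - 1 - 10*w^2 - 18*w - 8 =-10*w^2 - 19*w - 9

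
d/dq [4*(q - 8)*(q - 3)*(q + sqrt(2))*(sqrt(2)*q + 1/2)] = 16*sqrt(2)*q^3 - 132*sqrt(2)*q^2 + 30*q^2 - 220*q + 196*sqrt(2)*q - 22*sqrt(2) + 240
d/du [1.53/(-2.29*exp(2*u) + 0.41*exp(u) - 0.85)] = (7.0074*exp(u) - 0.6273)*exp(u)/(2.29*exp(2*u) - 0.41*exp(u) + 0.85)^2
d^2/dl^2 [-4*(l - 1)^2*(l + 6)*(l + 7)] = -48*l^2 - 264*l - 136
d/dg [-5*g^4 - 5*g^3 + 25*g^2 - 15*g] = -20*g^3 - 15*g^2 + 50*g - 15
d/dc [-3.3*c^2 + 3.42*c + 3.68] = 3.42 - 6.6*c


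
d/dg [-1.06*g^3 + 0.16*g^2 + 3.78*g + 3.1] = -3.18*g^2 + 0.32*g + 3.78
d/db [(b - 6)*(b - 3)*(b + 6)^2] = 4*b^3 + 9*b^2 - 108*b - 108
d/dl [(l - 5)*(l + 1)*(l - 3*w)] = 3*l^2 - 6*l*w - 8*l + 12*w - 5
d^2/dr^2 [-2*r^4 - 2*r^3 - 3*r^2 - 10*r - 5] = -24*r^2 - 12*r - 6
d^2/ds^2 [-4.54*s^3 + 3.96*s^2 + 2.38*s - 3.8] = 7.92 - 27.24*s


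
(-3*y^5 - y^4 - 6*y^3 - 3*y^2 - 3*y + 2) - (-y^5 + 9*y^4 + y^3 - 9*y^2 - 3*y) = -2*y^5 - 10*y^4 - 7*y^3 + 6*y^2 + 2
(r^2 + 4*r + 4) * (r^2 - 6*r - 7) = r^4 - 2*r^3 - 27*r^2 - 52*r - 28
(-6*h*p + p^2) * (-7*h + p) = 42*h^2*p - 13*h*p^2 + p^3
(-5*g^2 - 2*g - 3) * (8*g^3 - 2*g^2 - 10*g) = -40*g^5 - 6*g^4 + 30*g^3 + 26*g^2 + 30*g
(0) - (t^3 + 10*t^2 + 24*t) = -t^3 - 10*t^2 - 24*t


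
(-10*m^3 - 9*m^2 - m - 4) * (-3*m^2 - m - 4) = 30*m^5 + 37*m^4 + 52*m^3 + 49*m^2 + 8*m + 16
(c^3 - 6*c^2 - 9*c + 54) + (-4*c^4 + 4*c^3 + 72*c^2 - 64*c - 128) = -4*c^4 + 5*c^3 + 66*c^2 - 73*c - 74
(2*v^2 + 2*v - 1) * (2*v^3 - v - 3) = 4*v^5 + 4*v^4 - 4*v^3 - 8*v^2 - 5*v + 3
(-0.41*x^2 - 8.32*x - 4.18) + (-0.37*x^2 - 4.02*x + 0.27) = -0.78*x^2 - 12.34*x - 3.91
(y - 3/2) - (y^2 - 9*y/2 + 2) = -y^2 + 11*y/2 - 7/2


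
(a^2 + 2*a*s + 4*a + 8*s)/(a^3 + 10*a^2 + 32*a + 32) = (a + 2*s)/(a^2 + 6*a + 8)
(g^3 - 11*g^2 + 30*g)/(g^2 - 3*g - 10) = g*(g - 6)/(g + 2)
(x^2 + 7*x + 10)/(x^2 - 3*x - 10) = (x + 5)/(x - 5)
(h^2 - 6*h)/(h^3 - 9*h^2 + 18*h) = 1/(h - 3)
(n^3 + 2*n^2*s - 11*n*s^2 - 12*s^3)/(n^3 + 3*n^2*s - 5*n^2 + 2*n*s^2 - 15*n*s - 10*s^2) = (n^2 + n*s - 12*s^2)/(n^2 + 2*n*s - 5*n - 10*s)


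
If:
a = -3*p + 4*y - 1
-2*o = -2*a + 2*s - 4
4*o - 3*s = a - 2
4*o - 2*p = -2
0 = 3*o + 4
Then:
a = -10/3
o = -4/3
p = -5/3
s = 0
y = -11/6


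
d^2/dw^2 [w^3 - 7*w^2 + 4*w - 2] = 6*w - 14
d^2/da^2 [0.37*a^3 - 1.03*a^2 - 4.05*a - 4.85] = 2.22*a - 2.06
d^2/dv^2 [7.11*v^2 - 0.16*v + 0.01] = 14.2200000000000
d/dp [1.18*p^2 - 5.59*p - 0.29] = 2.36*p - 5.59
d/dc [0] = 0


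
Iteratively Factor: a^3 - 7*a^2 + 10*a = (a - 2)*(a^2 - 5*a) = (a - 5)*(a - 2)*(a)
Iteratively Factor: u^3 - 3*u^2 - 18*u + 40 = (u + 4)*(u^2 - 7*u + 10) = (u - 2)*(u + 4)*(u - 5)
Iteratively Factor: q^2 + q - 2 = (q + 2)*(q - 1)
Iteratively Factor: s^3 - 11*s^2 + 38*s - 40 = (s - 4)*(s^2 - 7*s + 10) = (s - 5)*(s - 4)*(s - 2)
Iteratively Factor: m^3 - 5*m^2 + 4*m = (m - 1)*(m^2 - 4*m) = m*(m - 1)*(m - 4)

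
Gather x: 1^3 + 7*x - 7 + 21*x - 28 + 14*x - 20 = 42*x - 54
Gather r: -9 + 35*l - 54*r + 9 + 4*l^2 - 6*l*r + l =4*l^2 + 36*l + r*(-6*l - 54)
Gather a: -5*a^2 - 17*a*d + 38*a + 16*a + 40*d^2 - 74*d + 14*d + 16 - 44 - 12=-5*a^2 + a*(54 - 17*d) + 40*d^2 - 60*d - 40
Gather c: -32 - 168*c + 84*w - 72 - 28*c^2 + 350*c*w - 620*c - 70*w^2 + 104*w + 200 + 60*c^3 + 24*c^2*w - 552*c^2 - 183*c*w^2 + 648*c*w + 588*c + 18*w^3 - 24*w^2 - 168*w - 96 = 60*c^3 + c^2*(24*w - 580) + c*(-183*w^2 + 998*w - 200) + 18*w^3 - 94*w^2 + 20*w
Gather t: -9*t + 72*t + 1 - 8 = 63*t - 7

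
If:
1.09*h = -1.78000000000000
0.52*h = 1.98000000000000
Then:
No Solution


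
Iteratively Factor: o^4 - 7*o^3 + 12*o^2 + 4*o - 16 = (o - 2)*(o^3 - 5*o^2 + 2*o + 8) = (o - 2)^2*(o^2 - 3*o - 4) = (o - 2)^2*(o + 1)*(o - 4)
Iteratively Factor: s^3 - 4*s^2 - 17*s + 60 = (s - 5)*(s^2 + s - 12) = (s - 5)*(s - 3)*(s + 4)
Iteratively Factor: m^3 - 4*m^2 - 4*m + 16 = (m - 2)*(m^2 - 2*m - 8) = (m - 4)*(m - 2)*(m + 2)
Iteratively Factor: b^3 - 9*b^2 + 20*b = (b - 5)*(b^2 - 4*b) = b*(b - 5)*(b - 4)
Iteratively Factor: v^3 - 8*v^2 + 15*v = (v - 5)*(v^2 - 3*v) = (v - 5)*(v - 3)*(v)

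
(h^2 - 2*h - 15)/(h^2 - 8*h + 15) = (h + 3)/(h - 3)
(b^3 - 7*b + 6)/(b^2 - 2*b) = b + 2 - 3/b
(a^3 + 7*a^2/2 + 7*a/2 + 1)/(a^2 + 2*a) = a + 3/2 + 1/(2*a)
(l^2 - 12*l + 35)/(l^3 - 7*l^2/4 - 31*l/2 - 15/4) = 4*(l - 7)/(4*l^2 + 13*l + 3)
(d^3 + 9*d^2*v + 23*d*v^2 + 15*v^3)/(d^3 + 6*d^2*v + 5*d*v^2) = (d + 3*v)/d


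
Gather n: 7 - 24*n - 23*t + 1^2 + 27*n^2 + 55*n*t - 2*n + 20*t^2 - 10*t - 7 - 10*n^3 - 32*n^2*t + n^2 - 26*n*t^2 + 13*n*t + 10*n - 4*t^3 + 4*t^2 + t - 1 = -10*n^3 + n^2*(28 - 32*t) + n*(-26*t^2 + 68*t - 16) - 4*t^3 + 24*t^2 - 32*t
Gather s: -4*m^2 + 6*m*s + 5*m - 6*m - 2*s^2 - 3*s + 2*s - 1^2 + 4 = -4*m^2 - m - 2*s^2 + s*(6*m - 1) + 3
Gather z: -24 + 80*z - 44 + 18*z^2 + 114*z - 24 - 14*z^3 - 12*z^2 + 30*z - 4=-14*z^3 + 6*z^2 + 224*z - 96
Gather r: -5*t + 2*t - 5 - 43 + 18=-3*t - 30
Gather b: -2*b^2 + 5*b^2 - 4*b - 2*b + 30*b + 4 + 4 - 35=3*b^2 + 24*b - 27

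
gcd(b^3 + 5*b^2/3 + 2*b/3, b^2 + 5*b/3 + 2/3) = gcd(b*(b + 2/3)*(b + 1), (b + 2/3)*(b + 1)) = b^2 + 5*b/3 + 2/3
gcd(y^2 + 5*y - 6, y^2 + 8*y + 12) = y + 6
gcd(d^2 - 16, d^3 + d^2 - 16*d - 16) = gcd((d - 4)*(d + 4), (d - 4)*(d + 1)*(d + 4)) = d^2 - 16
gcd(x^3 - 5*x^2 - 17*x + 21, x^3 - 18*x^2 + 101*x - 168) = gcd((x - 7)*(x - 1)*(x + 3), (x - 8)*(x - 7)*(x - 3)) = x - 7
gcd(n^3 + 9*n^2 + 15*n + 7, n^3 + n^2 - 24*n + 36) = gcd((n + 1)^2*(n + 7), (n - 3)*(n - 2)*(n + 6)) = 1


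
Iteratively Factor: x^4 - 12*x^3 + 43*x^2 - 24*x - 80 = (x - 4)*(x^3 - 8*x^2 + 11*x + 20) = (x - 4)^2*(x^2 - 4*x - 5) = (x - 5)*(x - 4)^2*(x + 1)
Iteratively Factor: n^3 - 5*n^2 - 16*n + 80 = (n - 4)*(n^2 - n - 20) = (n - 4)*(n + 4)*(n - 5)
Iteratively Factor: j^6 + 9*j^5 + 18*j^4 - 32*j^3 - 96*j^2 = (j + 4)*(j^5 + 5*j^4 - 2*j^3 - 24*j^2) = j*(j + 4)*(j^4 + 5*j^3 - 2*j^2 - 24*j) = j*(j + 3)*(j + 4)*(j^3 + 2*j^2 - 8*j) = j^2*(j + 3)*(j + 4)*(j^2 + 2*j - 8) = j^2*(j + 3)*(j + 4)^2*(j - 2)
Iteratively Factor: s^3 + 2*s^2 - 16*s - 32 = (s - 4)*(s^2 + 6*s + 8) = (s - 4)*(s + 2)*(s + 4)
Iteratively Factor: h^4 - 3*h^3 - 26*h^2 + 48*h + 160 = (h + 2)*(h^3 - 5*h^2 - 16*h + 80) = (h + 2)*(h + 4)*(h^2 - 9*h + 20) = (h - 4)*(h + 2)*(h + 4)*(h - 5)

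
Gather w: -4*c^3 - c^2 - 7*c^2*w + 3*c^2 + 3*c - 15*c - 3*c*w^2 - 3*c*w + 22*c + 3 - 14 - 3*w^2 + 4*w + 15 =-4*c^3 + 2*c^2 + 10*c + w^2*(-3*c - 3) + w*(-7*c^2 - 3*c + 4) + 4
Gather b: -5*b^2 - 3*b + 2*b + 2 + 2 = -5*b^2 - b + 4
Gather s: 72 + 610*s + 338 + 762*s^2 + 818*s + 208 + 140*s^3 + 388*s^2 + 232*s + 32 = 140*s^3 + 1150*s^2 + 1660*s + 650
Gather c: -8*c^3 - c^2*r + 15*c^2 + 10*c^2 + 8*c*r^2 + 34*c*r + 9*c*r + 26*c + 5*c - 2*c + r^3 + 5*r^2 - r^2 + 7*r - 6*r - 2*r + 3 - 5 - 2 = -8*c^3 + c^2*(25 - r) + c*(8*r^2 + 43*r + 29) + r^3 + 4*r^2 - r - 4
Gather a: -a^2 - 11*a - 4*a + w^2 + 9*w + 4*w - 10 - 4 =-a^2 - 15*a + w^2 + 13*w - 14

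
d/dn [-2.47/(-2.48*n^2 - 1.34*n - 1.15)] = (-12.2512*n - 3.3098)/(2.48*n^2 + 1.34*n + 1.15)^2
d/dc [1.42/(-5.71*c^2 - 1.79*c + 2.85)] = (16.2164*c + 2.5418)/(5.71*c^2 + 1.79*c - 2.85)^2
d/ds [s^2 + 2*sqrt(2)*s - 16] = 2*s + 2*sqrt(2)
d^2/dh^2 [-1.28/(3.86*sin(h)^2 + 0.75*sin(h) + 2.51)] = (76.285952*sin(h)^4 + 11.1168*sin(h)^3 - 163.31456*sin(h)^2 - 24.6432*sin(h) + 23.362816)/(3.86*sin(h)^2 + 0.75*sin(h) + 2.51)^3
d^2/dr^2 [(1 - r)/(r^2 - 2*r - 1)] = 2*(r - 1)*(-3*r^2 + 6*r + 4*(r - 1)^2 + 3)/(-r^2 + 2*r + 1)^3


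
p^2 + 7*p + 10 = (p + 2)*(p + 5)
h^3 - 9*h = h*(h - 3)*(h + 3)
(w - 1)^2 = w^2 - 2*w + 1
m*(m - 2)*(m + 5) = m^3 + 3*m^2 - 10*m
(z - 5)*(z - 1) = z^2 - 6*z + 5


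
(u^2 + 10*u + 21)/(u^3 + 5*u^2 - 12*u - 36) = (u^2 + 10*u + 21)/(u^3 + 5*u^2 - 12*u - 36)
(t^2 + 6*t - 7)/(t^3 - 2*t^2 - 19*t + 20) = (t + 7)/(t^2 - t - 20)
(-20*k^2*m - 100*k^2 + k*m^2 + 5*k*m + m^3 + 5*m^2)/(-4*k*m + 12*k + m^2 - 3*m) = (5*k*m + 25*k + m^2 + 5*m)/(m - 3)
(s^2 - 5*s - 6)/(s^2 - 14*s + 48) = (s + 1)/(s - 8)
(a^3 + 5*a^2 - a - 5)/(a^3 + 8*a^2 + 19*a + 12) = (a^2 + 4*a - 5)/(a^2 + 7*a + 12)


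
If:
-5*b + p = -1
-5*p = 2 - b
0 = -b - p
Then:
No Solution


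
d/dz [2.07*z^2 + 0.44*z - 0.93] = 4.14*z + 0.44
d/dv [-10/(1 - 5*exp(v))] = -50*exp(v)/(5*exp(v) - 1)^2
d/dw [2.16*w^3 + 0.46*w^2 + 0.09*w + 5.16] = 6.48*w^2 + 0.92*w + 0.09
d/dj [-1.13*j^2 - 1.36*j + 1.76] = -2.26*j - 1.36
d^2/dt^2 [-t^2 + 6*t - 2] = -2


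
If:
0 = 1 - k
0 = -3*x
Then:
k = 1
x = 0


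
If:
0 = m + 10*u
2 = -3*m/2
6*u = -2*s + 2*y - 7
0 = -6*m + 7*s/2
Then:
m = -4/3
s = -16/7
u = 2/15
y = 113/70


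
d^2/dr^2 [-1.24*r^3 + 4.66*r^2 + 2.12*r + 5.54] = 9.32 - 7.44*r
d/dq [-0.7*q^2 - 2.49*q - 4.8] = -1.4*q - 2.49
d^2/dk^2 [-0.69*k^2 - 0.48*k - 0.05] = -1.38000000000000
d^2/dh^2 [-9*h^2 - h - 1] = -18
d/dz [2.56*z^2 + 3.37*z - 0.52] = 5.12*z + 3.37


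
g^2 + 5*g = g*(g + 5)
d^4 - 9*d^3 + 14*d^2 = d^2*(d - 7)*(d - 2)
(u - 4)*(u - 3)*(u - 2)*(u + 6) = u^4 - 3*u^3 - 28*u^2 + 132*u - 144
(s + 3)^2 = s^2 + 6*s + 9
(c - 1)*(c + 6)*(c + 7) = c^3 + 12*c^2 + 29*c - 42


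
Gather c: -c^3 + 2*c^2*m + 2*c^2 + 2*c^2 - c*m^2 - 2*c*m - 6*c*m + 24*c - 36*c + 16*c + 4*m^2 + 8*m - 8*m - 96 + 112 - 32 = -c^3 + c^2*(2*m + 4) + c*(-m^2 - 8*m + 4) + 4*m^2 - 16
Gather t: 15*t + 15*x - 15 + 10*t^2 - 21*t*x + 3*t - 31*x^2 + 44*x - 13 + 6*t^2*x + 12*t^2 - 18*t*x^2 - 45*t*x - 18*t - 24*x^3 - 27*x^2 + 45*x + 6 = t^2*(6*x + 22) + t*(-18*x^2 - 66*x) - 24*x^3 - 58*x^2 + 104*x - 22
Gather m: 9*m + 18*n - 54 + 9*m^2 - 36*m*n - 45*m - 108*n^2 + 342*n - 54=9*m^2 + m*(-36*n - 36) - 108*n^2 + 360*n - 108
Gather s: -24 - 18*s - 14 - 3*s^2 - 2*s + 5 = -3*s^2 - 20*s - 33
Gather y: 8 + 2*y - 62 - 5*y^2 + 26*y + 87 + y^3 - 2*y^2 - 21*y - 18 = y^3 - 7*y^2 + 7*y + 15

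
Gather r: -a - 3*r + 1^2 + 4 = -a - 3*r + 5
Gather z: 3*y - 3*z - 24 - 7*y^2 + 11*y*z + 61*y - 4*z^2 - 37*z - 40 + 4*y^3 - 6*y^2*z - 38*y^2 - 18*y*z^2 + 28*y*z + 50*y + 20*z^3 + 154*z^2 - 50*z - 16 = 4*y^3 - 45*y^2 + 114*y + 20*z^3 + z^2*(150 - 18*y) + z*(-6*y^2 + 39*y - 90) - 80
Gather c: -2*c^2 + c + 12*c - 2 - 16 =-2*c^2 + 13*c - 18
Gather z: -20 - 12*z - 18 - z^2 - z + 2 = -z^2 - 13*z - 36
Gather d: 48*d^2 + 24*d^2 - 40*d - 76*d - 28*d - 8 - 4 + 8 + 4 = 72*d^2 - 144*d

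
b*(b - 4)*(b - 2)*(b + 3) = b^4 - 3*b^3 - 10*b^2 + 24*b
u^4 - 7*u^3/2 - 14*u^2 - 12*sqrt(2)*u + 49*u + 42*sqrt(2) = (u - 7/2)*(u - 3*sqrt(2))*(u + sqrt(2))*(u + 2*sqrt(2))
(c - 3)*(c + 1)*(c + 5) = c^3 + 3*c^2 - 13*c - 15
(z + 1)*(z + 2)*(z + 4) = z^3 + 7*z^2 + 14*z + 8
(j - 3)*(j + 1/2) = j^2 - 5*j/2 - 3/2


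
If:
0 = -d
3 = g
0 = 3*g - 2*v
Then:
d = 0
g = 3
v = 9/2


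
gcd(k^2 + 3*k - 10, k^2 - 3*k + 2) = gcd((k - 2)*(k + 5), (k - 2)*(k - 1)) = k - 2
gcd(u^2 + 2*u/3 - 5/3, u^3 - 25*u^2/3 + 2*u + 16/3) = u - 1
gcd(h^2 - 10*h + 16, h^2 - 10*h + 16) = h^2 - 10*h + 16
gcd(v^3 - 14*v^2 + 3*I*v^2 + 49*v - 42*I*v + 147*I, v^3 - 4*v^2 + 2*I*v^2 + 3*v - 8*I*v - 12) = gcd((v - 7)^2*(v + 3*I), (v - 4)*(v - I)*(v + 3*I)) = v + 3*I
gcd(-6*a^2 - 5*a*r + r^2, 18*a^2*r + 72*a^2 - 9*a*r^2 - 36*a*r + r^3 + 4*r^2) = -6*a + r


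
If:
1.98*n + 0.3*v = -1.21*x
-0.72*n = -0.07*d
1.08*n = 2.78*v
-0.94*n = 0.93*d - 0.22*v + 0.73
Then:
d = -0.72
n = -0.07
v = -0.03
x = 0.12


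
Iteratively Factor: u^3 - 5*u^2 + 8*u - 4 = (u - 2)*(u^2 - 3*u + 2) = (u - 2)^2*(u - 1)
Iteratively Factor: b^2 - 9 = (b - 3)*(b + 3)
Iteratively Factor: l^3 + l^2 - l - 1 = (l + 1)*(l^2 - 1) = (l + 1)^2*(l - 1)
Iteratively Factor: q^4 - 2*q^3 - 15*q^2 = (q - 5)*(q^3 + 3*q^2) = q*(q - 5)*(q^2 + 3*q) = q^2*(q - 5)*(q + 3)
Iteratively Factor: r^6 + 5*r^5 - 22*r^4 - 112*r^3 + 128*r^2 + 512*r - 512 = (r - 1)*(r^5 + 6*r^4 - 16*r^3 - 128*r^2 + 512) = (r - 1)*(r + 4)*(r^4 + 2*r^3 - 24*r^2 - 32*r + 128) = (r - 1)*(r + 4)^2*(r^3 - 2*r^2 - 16*r + 32) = (r - 2)*(r - 1)*(r + 4)^2*(r^2 - 16) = (r - 4)*(r - 2)*(r - 1)*(r + 4)^2*(r + 4)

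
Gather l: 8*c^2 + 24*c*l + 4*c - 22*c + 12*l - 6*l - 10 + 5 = 8*c^2 - 18*c + l*(24*c + 6) - 5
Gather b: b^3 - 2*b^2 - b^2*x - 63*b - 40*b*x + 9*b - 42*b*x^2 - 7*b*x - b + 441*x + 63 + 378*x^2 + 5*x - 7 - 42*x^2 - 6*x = b^3 + b^2*(-x - 2) + b*(-42*x^2 - 47*x - 55) + 336*x^2 + 440*x + 56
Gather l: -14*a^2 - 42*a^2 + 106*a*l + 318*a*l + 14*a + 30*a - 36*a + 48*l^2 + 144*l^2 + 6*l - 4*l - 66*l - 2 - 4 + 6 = -56*a^2 + 8*a + 192*l^2 + l*(424*a - 64)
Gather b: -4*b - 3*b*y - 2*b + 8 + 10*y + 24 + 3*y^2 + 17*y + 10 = b*(-3*y - 6) + 3*y^2 + 27*y + 42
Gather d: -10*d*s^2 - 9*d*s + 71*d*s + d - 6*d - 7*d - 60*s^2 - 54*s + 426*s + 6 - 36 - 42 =d*(-10*s^2 + 62*s - 12) - 60*s^2 + 372*s - 72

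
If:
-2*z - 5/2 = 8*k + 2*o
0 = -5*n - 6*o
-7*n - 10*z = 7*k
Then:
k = -92*z/203 - 15/58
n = 15/58 - 198*z/203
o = 165*z/203 - 25/116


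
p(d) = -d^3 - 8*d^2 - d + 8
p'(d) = -3*d^2 - 16*d - 1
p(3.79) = -165.14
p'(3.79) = -104.73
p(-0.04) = 8.03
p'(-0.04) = -0.36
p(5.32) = -374.31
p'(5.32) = -171.03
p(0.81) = 1.41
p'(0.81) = -15.93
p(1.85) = -27.56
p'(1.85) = -40.87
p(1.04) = -2.82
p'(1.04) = -20.88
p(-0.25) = 7.77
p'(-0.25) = 2.81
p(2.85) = -82.98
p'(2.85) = -70.97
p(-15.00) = 1598.00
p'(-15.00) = -436.00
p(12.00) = -2884.00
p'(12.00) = -625.00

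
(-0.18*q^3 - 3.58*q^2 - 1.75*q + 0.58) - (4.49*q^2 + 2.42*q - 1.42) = -0.18*q^3 - 8.07*q^2 - 4.17*q + 2.0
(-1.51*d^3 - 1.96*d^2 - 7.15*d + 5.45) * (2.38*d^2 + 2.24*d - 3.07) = -3.5938*d^5 - 8.0472*d^4 - 16.7717*d^3 + 2.9722*d^2 + 34.1585*d - 16.7315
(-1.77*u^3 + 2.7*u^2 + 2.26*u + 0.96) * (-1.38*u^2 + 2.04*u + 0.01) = 2.4426*u^5 - 7.3368*u^4 + 2.3715*u^3 + 3.3126*u^2 + 1.981*u + 0.0096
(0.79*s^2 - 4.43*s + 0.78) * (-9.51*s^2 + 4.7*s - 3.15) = -7.5129*s^4 + 45.8423*s^3 - 30.7273*s^2 + 17.6205*s - 2.457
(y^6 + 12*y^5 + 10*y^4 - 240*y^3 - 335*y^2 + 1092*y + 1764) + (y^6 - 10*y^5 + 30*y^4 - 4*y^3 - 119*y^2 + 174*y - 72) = 2*y^6 + 2*y^5 + 40*y^4 - 244*y^3 - 454*y^2 + 1266*y + 1692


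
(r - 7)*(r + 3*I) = r^2 - 7*r + 3*I*r - 21*I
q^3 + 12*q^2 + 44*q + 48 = (q + 2)*(q + 4)*(q + 6)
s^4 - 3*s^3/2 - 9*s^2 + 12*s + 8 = (s - 2)*(s + 1/2)*(s - 2*sqrt(2))*(s + 2*sqrt(2))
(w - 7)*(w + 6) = w^2 - w - 42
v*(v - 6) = v^2 - 6*v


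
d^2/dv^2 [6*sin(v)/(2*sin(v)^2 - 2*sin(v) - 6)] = 3*(-sin(v)^5 - sin(v)^4 - 16*sin(v)^3 + 3*sin(v)^2 + 9*sin(v) - 6)/(sin(v)^2 - sin(v) - 3)^3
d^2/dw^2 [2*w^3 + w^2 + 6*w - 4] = 12*w + 2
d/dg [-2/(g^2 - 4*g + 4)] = 4*(g - 2)/(g^2 - 4*g + 4)^2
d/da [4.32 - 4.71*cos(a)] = 4.71*sin(a)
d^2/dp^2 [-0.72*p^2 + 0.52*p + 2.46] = -1.44000000000000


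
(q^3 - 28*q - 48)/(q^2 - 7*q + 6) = (q^2 + 6*q + 8)/(q - 1)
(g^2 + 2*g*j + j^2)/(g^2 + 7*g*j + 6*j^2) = (g + j)/(g + 6*j)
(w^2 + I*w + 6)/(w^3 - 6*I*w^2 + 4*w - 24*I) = (w + 3*I)/(w^2 - 4*I*w + 12)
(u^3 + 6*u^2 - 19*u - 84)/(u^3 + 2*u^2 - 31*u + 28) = (u + 3)/(u - 1)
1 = 1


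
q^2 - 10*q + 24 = (q - 6)*(q - 4)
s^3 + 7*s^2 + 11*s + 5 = (s + 1)^2*(s + 5)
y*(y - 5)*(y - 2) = y^3 - 7*y^2 + 10*y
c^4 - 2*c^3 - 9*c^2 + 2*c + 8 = (c - 4)*(c - 1)*(c + 1)*(c + 2)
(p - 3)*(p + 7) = p^2 + 4*p - 21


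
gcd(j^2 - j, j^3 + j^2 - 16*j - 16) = 1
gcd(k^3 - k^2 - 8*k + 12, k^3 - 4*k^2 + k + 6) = k - 2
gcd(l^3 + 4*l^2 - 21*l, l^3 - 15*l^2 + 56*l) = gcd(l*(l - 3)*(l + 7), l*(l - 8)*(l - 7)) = l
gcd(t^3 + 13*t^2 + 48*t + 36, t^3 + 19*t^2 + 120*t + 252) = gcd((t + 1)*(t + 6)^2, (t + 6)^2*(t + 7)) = t^2 + 12*t + 36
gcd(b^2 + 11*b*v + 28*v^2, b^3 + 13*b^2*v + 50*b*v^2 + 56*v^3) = b^2 + 11*b*v + 28*v^2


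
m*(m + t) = m^2 + m*t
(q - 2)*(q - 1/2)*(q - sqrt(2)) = q^3 - 5*q^2/2 - sqrt(2)*q^2 + q + 5*sqrt(2)*q/2 - sqrt(2)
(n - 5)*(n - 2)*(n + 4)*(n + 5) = n^4 + 2*n^3 - 33*n^2 - 50*n + 200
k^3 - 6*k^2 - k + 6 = (k - 6)*(k - 1)*(k + 1)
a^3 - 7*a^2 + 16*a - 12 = (a - 3)*(a - 2)^2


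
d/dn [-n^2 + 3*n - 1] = 3 - 2*n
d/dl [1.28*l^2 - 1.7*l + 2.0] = 2.56*l - 1.7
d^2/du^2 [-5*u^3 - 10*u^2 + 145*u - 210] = -30*u - 20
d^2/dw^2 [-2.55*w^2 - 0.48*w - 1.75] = -5.10000000000000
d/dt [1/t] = -1/t^2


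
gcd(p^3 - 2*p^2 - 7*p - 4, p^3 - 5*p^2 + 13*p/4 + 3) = p - 4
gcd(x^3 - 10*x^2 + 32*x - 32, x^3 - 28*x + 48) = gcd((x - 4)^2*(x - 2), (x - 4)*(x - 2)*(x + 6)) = x^2 - 6*x + 8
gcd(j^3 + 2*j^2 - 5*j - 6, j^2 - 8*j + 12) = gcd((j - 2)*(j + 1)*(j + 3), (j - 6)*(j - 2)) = j - 2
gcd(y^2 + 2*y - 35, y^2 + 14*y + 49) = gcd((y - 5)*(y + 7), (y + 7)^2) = y + 7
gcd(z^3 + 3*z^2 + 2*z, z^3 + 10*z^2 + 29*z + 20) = z + 1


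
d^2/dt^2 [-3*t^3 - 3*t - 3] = -18*t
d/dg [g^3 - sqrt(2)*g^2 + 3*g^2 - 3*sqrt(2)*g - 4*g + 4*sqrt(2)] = 3*g^2 - 2*sqrt(2)*g + 6*g - 3*sqrt(2) - 4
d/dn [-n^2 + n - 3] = 1 - 2*n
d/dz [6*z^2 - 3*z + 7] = 12*z - 3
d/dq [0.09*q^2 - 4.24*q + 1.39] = 0.18*q - 4.24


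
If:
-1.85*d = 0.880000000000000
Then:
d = -0.48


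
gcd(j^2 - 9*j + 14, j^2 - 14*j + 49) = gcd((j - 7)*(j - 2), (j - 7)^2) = j - 7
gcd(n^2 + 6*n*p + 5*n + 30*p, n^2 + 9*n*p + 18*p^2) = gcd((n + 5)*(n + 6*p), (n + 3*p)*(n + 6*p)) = n + 6*p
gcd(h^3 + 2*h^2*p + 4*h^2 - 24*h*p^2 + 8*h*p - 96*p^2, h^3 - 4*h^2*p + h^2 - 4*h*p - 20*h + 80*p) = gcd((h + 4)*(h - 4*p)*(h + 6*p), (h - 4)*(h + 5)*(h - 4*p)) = -h + 4*p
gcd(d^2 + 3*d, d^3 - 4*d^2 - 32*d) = d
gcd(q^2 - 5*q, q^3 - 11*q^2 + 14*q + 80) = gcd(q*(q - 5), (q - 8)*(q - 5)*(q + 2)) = q - 5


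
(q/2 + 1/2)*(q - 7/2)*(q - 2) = q^3/2 - 9*q^2/4 + 3*q/4 + 7/2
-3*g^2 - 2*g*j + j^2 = (-3*g + j)*(g + j)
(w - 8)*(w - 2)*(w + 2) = w^3 - 8*w^2 - 4*w + 32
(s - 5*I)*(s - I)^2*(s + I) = s^4 - 6*I*s^3 - 4*s^2 - 6*I*s - 5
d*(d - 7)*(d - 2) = d^3 - 9*d^2 + 14*d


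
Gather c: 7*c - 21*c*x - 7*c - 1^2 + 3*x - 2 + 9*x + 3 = -21*c*x + 12*x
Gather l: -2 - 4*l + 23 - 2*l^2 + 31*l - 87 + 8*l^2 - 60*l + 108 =6*l^2 - 33*l + 42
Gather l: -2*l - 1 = -2*l - 1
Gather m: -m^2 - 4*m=-m^2 - 4*m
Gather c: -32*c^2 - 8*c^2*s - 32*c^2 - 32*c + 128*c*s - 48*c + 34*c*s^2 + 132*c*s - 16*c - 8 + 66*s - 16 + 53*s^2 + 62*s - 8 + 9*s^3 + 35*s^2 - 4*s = c^2*(-8*s - 64) + c*(34*s^2 + 260*s - 96) + 9*s^3 + 88*s^2 + 124*s - 32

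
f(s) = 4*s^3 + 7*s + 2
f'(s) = 12*s^2 + 7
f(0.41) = 5.15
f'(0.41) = 9.02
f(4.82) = 483.66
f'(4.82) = 285.79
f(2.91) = 120.94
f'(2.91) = 108.62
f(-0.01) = 1.93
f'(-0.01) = 7.00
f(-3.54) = -200.23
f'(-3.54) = 157.38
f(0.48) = 5.80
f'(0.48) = 9.76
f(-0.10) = 1.30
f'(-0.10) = 7.12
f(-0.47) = -1.71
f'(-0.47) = 9.65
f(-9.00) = -2977.00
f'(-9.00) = 979.00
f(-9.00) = -2977.00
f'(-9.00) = 979.00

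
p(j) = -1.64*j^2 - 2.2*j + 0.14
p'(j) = -3.28*j - 2.2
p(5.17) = -55.07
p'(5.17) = -19.16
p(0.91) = -3.22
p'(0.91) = -5.18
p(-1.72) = -0.93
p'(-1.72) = 3.44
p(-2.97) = -7.79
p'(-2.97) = 7.54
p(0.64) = -1.94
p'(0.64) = -4.30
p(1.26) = -5.24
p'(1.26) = -6.33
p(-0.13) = 0.40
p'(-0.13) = -1.77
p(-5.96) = -45.00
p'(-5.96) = 17.35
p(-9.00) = -112.90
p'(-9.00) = 27.32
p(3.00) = -21.22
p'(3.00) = -12.04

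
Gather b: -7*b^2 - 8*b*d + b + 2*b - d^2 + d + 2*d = -7*b^2 + b*(3 - 8*d) - d^2 + 3*d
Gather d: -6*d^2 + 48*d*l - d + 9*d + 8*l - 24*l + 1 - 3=-6*d^2 + d*(48*l + 8) - 16*l - 2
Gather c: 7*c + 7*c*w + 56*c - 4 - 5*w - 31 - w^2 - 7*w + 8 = c*(7*w + 63) - w^2 - 12*w - 27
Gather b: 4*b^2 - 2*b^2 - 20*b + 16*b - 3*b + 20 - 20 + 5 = 2*b^2 - 7*b + 5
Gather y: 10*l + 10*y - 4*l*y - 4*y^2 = 10*l - 4*y^2 + y*(10 - 4*l)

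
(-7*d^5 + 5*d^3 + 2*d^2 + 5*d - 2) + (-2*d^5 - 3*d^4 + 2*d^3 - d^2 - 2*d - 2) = -9*d^5 - 3*d^4 + 7*d^3 + d^2 + 3*d - 4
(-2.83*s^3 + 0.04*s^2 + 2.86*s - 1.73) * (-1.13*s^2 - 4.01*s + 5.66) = 3.1979*s^5 + 11.3031*s^4 - 19.41*s^3 - 9.2873*s^2 + 23.1249*s - 9.7918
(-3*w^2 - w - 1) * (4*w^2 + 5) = -12*w^4 - 4*w^3 - 19*w^2 - 5*w - 5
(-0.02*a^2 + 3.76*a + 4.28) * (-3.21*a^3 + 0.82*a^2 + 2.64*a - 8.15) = 0.0642*a^5 - 12.086*a^4 - 10.7084*a^3 + 13.599*a^2 - 19.3448*a - 34.882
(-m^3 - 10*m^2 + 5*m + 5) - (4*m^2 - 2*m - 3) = -m^3 - 14*m^2 + 7*m + 8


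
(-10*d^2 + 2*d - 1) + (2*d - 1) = -10*d^2 + 4*d - 2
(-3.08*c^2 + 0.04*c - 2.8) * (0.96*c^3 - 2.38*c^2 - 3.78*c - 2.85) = -2.9568*c^5 + 7.3688*c^4 + 8.8592*c^3 + 15.2908*c^2 + 10.47*c + 7.98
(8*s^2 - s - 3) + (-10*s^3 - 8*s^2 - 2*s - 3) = -10*s^3 - 3*s - 6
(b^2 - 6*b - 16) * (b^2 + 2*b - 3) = b^4 - 4*b^3 - 31*b^2 - 14*b + 48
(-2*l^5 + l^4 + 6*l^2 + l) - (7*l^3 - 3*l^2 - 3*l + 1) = -2*l^5 + l^4 - 7*l^3 + 9*l^2 + 4*l - 1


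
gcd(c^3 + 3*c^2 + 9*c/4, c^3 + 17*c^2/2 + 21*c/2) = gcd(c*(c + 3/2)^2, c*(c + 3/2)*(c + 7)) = c^2 + 3*c/2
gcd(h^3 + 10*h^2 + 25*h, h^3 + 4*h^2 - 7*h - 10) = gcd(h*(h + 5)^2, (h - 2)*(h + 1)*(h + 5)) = h + 5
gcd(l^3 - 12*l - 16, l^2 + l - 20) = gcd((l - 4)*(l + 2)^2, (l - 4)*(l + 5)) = l - 4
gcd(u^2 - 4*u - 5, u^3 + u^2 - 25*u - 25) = u^2 - 4*u - 5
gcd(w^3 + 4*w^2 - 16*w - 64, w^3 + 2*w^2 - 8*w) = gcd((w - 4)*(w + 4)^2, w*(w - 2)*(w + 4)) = w + 4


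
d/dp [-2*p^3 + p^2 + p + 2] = -6*p^2 + 2*p + 1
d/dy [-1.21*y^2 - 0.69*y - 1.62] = -2.42*y - 0.69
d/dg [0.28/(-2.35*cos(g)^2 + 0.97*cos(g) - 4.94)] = (0.2716 - 1.316*cos(g))*sin(g)/(2.35*cos(g)^2 - 0.97*cos(g) + 4.94)^2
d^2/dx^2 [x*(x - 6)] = 2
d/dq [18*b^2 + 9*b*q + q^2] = 9*b + 2*q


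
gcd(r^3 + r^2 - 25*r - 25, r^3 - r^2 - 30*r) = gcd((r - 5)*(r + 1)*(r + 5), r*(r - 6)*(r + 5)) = r + 5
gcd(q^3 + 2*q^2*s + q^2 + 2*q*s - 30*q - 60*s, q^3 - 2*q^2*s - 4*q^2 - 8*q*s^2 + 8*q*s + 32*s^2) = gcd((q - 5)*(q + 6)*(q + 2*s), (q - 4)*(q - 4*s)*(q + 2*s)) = q + 2*s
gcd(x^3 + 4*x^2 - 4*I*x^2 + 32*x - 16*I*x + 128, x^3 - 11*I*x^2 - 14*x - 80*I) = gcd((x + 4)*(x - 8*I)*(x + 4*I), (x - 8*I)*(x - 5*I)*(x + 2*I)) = x - 8*I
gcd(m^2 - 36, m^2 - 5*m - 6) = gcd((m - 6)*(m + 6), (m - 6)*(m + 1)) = m - 6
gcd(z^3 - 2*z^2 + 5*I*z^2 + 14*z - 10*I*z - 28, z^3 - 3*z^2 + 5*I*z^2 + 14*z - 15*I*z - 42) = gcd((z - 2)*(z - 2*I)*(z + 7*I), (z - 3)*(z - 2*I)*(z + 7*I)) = z^2 + 5*I*z + 14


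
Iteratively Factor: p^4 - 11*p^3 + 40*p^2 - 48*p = (p - 4)*(p^3 - 7*p^2 + 12*p) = (p - 4)^2*(p^2 - 3*p) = p*(p - 4)^2*(p - 3)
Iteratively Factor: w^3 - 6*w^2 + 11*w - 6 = (w - 1)*(w^2 - 5*w + 6) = (w - 2)*(w - 1)*(w - 3)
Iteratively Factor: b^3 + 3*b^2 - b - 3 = (b + 3)*(b^2 - 1) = (b - 1)*(b + 3)*(b + 1)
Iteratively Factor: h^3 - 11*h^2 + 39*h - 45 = (h - 5)*(h^2 - 6*h + 9) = (h - 5)*(h - 3)*(h - 3)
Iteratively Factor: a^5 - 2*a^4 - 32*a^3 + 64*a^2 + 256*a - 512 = (a + 4)*(a^4 - 6*a^3 - 8*a^2 + 96*a - 128) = (a - 4)*(a + 4)*(a^3 - 2*a^2 - 16*a + 32) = (a - 4)*(a - 2)*(a + 4)*(a^2 - 16) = (a - 4)*(a - 2)*(a + 4)^2*(a - 4)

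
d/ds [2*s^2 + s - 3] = 4*s + 1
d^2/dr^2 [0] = 0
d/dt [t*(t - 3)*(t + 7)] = 3*t^2 + 8*t - 21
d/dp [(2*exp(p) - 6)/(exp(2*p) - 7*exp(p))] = 2*(-exp(2*p) + 6*exp(p) - 21)*exp(-p)/(exp(2*p) - 14*exp(p) + 49)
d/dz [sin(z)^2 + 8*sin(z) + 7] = 2*(sin(z) + 4)*cos(z)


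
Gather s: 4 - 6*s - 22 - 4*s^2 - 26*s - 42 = -4*s^2 - 32*s - 60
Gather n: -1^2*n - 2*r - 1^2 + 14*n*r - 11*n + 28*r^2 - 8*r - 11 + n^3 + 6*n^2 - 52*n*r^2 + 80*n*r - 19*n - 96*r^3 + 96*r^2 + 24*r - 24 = n^3 + 6*n^2 + n*(-52*r^2 + 94*r - 31) - 96*r^3 + 124*r^2 + 14*r - 36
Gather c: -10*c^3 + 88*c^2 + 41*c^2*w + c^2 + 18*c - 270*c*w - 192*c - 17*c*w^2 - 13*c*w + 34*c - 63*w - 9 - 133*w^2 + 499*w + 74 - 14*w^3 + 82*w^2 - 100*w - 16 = -10*c^3 + c^2*(41*w + 89) + c*(-17*w^2 - 283*w - 140) - 14*w^3 - 51*w^2 + 336*w + 49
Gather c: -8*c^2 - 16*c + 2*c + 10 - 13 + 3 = -8*c^2 - 14*c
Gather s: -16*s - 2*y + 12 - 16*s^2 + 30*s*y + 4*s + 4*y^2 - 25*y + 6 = -16*s^2 + s*(30*y - 12) + 4*y^2 - 27*y + 18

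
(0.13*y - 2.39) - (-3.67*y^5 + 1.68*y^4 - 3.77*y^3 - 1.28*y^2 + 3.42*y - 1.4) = 3.67*y^5 - 1.68*y^4 + 3.77*y^3 + 1.28*y^2 - 3.29*y - 0.99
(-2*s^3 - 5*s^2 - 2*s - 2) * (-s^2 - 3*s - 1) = 2*s^5 + 11*s^4 + 19*s^3 + 13*s^2 + 8*s + 2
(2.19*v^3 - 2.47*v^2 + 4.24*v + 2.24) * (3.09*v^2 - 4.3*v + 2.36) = 6.7671*v^5 - 17.0493*v^4 + 28.891*v^3 - 17.1396*v^2 + 0.3744*v + 5.2864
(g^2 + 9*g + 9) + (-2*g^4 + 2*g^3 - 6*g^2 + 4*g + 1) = -2*g^4 + 2*g^3 - 5*g^2 + 13*g + 10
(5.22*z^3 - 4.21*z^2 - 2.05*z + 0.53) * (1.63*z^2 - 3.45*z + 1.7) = 8.5086*z^5 - 24.8713*z^4 + 20.057*z^3 + 0.7794*z^2 - 5.3135*z + 0.901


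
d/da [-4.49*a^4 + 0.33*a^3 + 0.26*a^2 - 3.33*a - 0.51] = -17.96*a^3 + 0.99*a^2 + 0.52*a - 3.33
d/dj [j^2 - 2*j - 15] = 2*j - 2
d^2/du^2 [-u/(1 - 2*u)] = 4/(2*u - 1)^3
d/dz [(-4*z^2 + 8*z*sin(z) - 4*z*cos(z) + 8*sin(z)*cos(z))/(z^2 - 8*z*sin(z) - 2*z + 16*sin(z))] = 4*((z^2 - 8*z*sin(z) - 2*z + 16*sin(z))*(z*sin(z) + 2*z*cos(z) - 2*z + 2*sin(z) - cos(z) + 2*cos(2*z)) - 2*(z^2 - 2*z*sin(z) + z*cos(z) - sin(2*z))*(4*z*cos(z) - z + 4*sin(z) - 8*cos(z) + 1))/((z - 2)^2*(z - 8*sin(z))^2)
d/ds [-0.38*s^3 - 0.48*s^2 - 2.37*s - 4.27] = -1.14*s^2 - 0.96*s - 2.37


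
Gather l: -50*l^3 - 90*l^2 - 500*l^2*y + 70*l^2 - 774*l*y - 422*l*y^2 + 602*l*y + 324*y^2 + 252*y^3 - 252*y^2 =-50*l^3 + l^2*(-500*y - 20) + l*(-422*y^2 - 172*y) + 252*y^3 + 72*y^2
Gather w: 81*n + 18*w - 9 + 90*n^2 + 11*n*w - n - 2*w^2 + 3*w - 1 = 90*n^2 + 80*n - 2*w^2 + w*(11*n + 21) - 10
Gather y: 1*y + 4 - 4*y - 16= -3*y - 12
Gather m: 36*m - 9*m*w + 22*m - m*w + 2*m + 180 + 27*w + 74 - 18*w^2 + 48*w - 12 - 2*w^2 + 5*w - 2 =m*(60 - 10*w) - 20*w^2 + 80*w + 240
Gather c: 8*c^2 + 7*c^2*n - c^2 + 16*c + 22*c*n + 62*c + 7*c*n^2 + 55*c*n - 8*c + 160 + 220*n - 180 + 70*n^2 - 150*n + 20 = c^2*(7*n + 7) + c*(7*n^2 + 77*n + 70) + 70*n^2 + 70*n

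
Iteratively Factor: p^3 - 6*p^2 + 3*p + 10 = (p - 2)*(p^2 - 4*p - 5) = (p - 2)*(p + 1)*(p - 5)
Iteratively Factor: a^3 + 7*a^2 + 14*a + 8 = (a + 1)*(a^2 + 6*a + 8) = (a + 1)*(a + 4)*(a + 2)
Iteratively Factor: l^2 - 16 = (l + 4)*(l - 4)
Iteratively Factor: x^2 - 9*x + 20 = (x - 5)*(x - 4)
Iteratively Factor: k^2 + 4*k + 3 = (k + 3)*(k + 1)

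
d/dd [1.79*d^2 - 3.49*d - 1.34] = 3.58*d - 3.49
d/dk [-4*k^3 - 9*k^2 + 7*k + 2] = -12*k^2 - 18*k + 7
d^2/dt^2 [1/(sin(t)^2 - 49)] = 2*(-2*sin(t)^4 - 95*sin(t)^2 + 49)/(sin(t)^2 - 49)^3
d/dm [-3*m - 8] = -3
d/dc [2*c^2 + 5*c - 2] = 4*c + 5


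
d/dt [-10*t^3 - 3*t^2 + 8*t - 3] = -30*t^2 - 6*t + 8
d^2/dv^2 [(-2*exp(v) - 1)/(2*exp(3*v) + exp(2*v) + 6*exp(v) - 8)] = (-32*exp(6*v) - 48*exp(5*v) + 72*exp(4*v) - 432*exp(3*v) - 258*exp(2*v) - 164*exp(v) - 176)*exp(v)/(8*exp(9*v) + 12*exp(8*v) + 78*exp(7*v) - 23*exp(6*v) + 138*exp(5*v) - 492*exp(4*v) + 312*exp(3*v) - 672*exp(2*v) + 1152*exp(v) - 512)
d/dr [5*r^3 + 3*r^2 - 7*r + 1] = 15*r^2 + 6*r - 7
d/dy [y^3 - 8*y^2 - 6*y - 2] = 3*y^2 - 16*y - 6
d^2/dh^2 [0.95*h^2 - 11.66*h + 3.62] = 1.90000000000000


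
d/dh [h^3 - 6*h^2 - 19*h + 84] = 3*h^2 - 12*h - 19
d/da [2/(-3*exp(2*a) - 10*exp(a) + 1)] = (12*exp(a) + 20)*exp(a)/(3*exp(2*a) + 10*exp(a) - 1)^2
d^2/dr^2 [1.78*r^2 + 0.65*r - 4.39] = 3.56000000000000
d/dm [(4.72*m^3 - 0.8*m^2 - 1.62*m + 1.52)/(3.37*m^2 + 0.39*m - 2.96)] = (15.9064*m^4 + 3.6816*m^3 - 36.7662*m^2 - 5.5088*m + 4.2024)/(11.3569*m^4 + 2.6286*m^3 - 19.7983*m^2 - 2.3088*m + 8.7616)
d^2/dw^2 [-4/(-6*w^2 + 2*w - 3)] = 16*(-18*w^2 + 6*w + 2*(6*w - 1)^2 - 9)/(6*w^2 - 2*w + 3)^3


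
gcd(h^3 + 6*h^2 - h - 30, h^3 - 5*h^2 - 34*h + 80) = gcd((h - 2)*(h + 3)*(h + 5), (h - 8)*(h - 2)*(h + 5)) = h^2 + 3*h - 10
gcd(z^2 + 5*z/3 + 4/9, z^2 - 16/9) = z + 4/3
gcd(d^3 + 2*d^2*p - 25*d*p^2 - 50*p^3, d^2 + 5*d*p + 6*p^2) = d + 2*p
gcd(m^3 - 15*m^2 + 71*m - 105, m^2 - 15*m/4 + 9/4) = m - 3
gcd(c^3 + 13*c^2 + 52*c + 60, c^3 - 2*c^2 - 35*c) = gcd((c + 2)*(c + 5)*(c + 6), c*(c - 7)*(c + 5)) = c + 5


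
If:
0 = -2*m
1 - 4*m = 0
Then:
No Solution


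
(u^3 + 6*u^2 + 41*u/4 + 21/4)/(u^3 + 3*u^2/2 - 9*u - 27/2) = (2*u^2 + 9*u + 7)/(2*(u^2 - 9))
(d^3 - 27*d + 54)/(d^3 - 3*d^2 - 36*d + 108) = (d - 3)/(d - 6)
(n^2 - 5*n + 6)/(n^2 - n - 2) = (n - 3)/(n + 1)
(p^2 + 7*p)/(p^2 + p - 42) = p/(p - 6)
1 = 1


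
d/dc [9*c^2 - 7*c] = 18*c - 7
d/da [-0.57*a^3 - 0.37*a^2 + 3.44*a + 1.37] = -1.71*a^2 - 0.74*a + 3.44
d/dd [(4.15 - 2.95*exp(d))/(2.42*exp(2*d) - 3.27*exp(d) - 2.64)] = (7.139*exp(2*d) - 20.086*exp(d) + 21.3585)*exp(d)/(5.8564*exp(4*d) - 15.8268*exp(3*d) - 2.0847*exp(2*d) + 17.2656*exp(d) + 6.9696)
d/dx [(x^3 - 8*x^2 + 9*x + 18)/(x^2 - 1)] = (x^2 - 2*x - 9)/(x^2 - 2*x + 1)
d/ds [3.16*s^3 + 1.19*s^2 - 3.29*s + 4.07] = 9.48*s^2 + 2.38*s - 3.29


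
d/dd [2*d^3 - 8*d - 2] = 6*d^2 - 8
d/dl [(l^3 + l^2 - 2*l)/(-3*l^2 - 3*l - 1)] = (-3*l^4 - 6*l^3 - 12*l^2 - 2*l + 2)/(9*l^4 + 18*l^3 + 15*l^2 + 6*l + 1)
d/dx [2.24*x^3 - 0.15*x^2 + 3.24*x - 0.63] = 6.72*x^2 - 0.3*x + 3.24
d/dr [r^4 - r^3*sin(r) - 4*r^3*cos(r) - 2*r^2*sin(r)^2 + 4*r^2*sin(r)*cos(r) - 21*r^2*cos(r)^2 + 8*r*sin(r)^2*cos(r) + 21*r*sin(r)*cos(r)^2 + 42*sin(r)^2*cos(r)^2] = 4*r^3*sin(r) - r^3*cos(r) + 4*r^3 - 3*r^2*sin(r) + 19*r^2*sin(2*r) - 12*r^2*cos(r) + 4*r^2*cos(2*r) - 2*r*sin(r) + 4*r*sin(2*r) + 6*r*sin(3*r) + 21*r*cos(r)/4 - 19*r*cos(2*r) + 63*r*cos(3*r)/4 - 23*r + 21*sin(r)/4 + 21*sin(3*r)/4 + 21*sin(4*r) + 2*cos(r) - 2*cos(3*r)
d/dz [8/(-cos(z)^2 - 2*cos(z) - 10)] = -16*(cos(z) + 1)*sin(z)/(cos(z)^2 + 2*cos(z) + 10)^2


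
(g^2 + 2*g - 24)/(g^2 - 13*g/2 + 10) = 2*(g + 6)/(2*g - 5)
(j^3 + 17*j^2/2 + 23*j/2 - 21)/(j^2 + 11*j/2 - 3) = (2*j^2 + 5*j - 7)/(2*j - 1)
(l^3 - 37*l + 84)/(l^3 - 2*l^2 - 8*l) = (l^2 + 4*l - 21)/(l*(l + 2))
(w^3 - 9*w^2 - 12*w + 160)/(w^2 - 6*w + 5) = (w^2 - 4*w - 32)/(w - 1)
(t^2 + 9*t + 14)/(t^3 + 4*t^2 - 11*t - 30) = (t + 7)/(t^2 + 2*t - 15)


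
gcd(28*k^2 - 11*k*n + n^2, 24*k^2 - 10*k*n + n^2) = 4*k - n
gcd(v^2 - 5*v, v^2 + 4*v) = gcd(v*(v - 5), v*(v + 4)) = v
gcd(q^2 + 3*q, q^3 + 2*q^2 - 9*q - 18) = q + 3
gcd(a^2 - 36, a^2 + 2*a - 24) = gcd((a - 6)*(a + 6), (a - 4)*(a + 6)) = a + 6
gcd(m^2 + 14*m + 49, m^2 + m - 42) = m + 7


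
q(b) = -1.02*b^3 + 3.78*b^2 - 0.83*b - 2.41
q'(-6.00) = -156.35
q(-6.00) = 358.97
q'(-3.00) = -51.05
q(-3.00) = 61.64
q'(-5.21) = -123.28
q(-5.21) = 248.77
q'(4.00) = -19.55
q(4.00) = -10.53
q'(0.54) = 2.36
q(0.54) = -1.92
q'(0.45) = 1.95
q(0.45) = -2.11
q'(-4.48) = -96.11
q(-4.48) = 168.89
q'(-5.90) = -151.95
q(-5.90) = 343.56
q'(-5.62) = -139.97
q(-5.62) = 302.70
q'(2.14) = 1.33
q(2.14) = 3.13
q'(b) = -3.06*b^2 + 7.56*b - 0.83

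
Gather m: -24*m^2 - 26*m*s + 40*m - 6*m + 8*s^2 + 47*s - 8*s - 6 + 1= -24*m^2 + m*(34 - 26*s) + 8*s^2 + 39*s - 5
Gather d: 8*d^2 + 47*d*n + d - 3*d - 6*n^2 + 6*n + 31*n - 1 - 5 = 8*d^2 + d*(47*n - 2) - 6*n^2 + 37*n - 6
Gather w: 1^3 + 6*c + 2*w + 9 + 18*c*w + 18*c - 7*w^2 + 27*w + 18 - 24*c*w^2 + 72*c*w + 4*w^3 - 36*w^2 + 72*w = 24*c + 4*w^3 + w^2*(-24*c - 43) + w*(90*c + 101) + 28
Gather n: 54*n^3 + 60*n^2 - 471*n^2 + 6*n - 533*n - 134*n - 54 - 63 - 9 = 54*n^3 - 411*n^2 - 661*n - 126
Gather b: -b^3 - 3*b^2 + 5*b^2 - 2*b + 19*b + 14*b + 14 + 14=-b^3 + 2*b^2 + 31*b + 28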